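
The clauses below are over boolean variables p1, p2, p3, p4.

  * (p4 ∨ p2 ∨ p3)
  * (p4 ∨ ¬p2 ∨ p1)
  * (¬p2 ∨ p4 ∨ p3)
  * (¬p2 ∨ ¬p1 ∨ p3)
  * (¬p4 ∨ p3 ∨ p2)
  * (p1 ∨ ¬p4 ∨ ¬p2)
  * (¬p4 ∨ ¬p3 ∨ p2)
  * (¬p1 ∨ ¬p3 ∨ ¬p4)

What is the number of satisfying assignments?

3

The models are:
  p1=F p2=F p3=T p4=F
  p1=T p2=F p3=T p4=F
  p1=T p2=T p3=T p4=F
Count: 3.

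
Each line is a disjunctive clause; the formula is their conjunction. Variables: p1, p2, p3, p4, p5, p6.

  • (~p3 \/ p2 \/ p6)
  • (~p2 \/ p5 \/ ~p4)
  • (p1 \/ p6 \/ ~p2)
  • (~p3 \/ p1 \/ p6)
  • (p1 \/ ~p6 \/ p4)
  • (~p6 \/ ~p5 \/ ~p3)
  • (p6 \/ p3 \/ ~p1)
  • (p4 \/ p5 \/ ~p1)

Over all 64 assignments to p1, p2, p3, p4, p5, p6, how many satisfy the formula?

Case analysis on p6 and p1:
  p6=1, p1=1: 6 of the 16 assignments to (p2,p3,p4,p5) work.
  p6=1, p1=0: remaining (p2,p3,p4,p5) ∈ {(0,0,1,0); (0,0,1,1); (0,1,1,0); (1,0,1,1)} — 4.
  p6=0, p1=1: remaining (p2,p3,p4,p5) ∈ {(1,1,0,1); (1,1,1,1)} — 2.
  p6=0, p1=0: remaining (p2,p3,p4,p5) ∈ {(0,0,0,0); (0,0,0,1); (0,0,1,0); (0,0,1,1)} — 4.
Total: 6 + 4 + 2 + 4 = 16.

16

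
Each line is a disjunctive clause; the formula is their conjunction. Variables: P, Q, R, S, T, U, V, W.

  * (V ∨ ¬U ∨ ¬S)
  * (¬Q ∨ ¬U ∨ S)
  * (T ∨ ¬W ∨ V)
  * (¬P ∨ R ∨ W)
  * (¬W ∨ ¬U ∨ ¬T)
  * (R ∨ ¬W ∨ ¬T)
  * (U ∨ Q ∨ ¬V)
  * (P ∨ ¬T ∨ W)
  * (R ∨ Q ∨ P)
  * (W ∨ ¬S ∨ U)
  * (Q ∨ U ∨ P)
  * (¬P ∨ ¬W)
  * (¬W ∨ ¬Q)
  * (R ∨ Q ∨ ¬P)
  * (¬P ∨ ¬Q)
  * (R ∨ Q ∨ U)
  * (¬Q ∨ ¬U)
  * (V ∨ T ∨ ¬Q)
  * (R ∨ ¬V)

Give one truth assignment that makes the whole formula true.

P=True, Q=False, R=True, S=True, T=True, U=True, V=True, W=False

Pure literal: R appears only positively; assign R = True.
Set P = True and propagate.
  then W is forced to False.
  then Q is forced to False.
Try S = True.
  then U is forced to True.
  then V is forced to True.
T is now unconstrained; take T = True.
Every clause has at least one true literal under this assignment.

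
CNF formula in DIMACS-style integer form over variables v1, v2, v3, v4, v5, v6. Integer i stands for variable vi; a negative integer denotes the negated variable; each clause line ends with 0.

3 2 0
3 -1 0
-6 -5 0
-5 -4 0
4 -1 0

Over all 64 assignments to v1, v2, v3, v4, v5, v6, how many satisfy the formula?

19

Case analysis on v1 and v3:
  v1=1, v3=1: remaining (v2,v4,v5,v6) ∈ {(0,1,0,0); (0,1,0,1); (1,1,0,0); (1,1,0,1)} — 4.
  v1=1, v3=0: a clause becomes empty — 0.
  v1=0, v3=1: v2 free; 5 ways for (v4,v5,v6) × 2^1 = 10.
  v1=0, v3=0: 5 of the 16 assignments to (v2,v4,v5,v6) work.
Total: 4 + 0 + 10 + 5 = 19.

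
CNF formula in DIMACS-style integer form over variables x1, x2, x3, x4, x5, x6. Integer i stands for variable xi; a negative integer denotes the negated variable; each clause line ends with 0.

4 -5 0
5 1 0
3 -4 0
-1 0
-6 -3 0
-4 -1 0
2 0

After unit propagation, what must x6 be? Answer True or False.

False

(~x1) is a unit clause: x1 = False.
(x5 \/ x1): since x1 = False, the clause reduces to (x5). x5 = True.
(x4 \/ ~x5) with x5 = True leaves only x4, so x4 = True.
(~x4 \/ x3) with x4 = True leaves only x3, so x3 = True.
(~x3 \/ ~x6) with x3 = True leaves only ~x6, so x6 = False.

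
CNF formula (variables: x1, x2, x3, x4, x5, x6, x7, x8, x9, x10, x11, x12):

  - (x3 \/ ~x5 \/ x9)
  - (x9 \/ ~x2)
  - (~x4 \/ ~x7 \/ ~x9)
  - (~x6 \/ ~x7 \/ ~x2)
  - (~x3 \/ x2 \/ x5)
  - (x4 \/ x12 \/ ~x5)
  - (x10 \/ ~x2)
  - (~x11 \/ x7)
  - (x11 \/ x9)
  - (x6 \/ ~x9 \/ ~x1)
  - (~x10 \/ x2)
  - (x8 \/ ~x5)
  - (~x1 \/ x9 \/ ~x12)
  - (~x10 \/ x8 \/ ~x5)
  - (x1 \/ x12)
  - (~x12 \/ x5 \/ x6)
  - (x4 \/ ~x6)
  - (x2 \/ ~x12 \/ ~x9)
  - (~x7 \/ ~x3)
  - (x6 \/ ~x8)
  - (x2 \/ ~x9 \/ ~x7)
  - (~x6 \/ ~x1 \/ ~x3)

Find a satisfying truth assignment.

x1=True, x2=False, x3=False, x4=True, x5=False, x6=True, x7=True, x8=False, x9=False, x10=False, x11=True, x12=False

Set x1 = True and propagate.
Try x2 = False.
  then x10 is forced to False.
Branch on x3: take x3 = False.
For the remaining variables, x4 = True, x5 = False, x6 = True, x7 = True, x8 = False, x9 = False, x11 = True, x12 = False works.
Every clause has at least one true literal under this assignment.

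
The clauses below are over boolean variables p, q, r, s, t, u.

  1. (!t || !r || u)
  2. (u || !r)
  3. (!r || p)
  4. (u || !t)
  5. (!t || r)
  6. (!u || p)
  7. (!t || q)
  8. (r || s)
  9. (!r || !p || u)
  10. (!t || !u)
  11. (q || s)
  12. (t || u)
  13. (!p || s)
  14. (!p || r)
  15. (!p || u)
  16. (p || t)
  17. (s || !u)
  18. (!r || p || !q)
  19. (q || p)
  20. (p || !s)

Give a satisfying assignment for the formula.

p=1, q=0, r=1, s=1, t=0, u=1

Branch on p: take p = True.
  then s is forced to True.
  then r is forced to True.
  then u is forced to True.
  then t is forced to False.
q is now unconstrained; take q = False.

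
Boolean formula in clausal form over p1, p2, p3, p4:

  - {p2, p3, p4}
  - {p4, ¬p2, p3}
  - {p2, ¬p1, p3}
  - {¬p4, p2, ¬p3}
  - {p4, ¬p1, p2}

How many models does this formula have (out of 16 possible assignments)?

8

Split on p2, then p3.
  p2=1, p3=1: remaining (p1,p4) ∈ {(0,0); (0,1); (1,0); (1,1)} — 4.
  p2=1, p3=0: remaining (p1,p4) ∈ {(0,1); (1,1)} — 2.
  p2=0, p3=1: remaining (p1,p4) ∈ {(0,0)} — 1.
  p2=0, p3=0: remaining (p1,p4) ∈ {(0,1)} — 1.
Total: 4 + 2 + 1 + 1 = 8.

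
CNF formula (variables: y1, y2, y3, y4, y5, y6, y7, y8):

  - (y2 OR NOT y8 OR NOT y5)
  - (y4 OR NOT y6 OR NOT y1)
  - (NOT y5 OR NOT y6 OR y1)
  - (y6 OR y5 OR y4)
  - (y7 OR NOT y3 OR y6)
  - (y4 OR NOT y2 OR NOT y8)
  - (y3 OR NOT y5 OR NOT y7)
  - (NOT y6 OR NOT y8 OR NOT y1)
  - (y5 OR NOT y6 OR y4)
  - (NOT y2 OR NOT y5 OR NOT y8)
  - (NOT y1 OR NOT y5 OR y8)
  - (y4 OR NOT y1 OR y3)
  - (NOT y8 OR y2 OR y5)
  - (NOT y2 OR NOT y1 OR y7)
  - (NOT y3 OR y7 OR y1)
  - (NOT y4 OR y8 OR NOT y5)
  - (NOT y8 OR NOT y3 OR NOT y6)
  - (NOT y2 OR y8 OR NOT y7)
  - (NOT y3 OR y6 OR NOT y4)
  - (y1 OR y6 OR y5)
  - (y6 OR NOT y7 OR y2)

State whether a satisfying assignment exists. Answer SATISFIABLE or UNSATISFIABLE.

SATISFIABLE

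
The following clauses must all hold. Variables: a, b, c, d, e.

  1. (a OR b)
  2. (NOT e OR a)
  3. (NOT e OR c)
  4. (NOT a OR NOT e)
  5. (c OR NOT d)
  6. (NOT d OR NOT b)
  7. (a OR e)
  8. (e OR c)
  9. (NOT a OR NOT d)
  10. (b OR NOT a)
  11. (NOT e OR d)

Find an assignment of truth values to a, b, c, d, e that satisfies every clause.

Pure literal: c appears only positively; assign c = True.
Branch on a: take a = True.
  then e is forced to False.
  then d is forced to False.
  then b is forced to True.

a = T  b = T  c = T  d = F  e = F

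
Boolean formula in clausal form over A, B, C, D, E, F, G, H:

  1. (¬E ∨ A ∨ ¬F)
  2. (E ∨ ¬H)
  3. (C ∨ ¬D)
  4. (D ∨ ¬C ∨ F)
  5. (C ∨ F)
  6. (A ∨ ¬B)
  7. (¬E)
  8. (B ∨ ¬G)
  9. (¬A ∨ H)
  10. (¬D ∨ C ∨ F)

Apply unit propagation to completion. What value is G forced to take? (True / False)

False

Unit clause (¬E) sets E = False.
(E ∨ ¬H) with E = False leaves only ¬H, so H = False.
In (¬A ∨ H), H is now false; ¬A must hold, so A = False.
(A ∨ ¬B) with A = False leaves only ¬B, so B = False.
From (¬G ∨ B) and B = False: G = False.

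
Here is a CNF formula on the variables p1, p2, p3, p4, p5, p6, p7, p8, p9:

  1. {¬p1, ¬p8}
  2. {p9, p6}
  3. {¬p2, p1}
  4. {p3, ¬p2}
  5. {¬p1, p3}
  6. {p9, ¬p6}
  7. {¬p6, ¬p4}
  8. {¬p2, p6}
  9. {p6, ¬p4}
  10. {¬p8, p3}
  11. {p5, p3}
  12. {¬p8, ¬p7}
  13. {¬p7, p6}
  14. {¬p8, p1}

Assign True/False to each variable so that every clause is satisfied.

p1 = True  p2 = False  p3 = True  p4 = False  p5 = True  p6 = True  p7 = True  p8 = False  p9 = True

Pure literal: p2 appears only negated; assign p2 = False.
Pure literal: p3 appears only positively; assign p3 = True.
Branch on p1: take p1 = True.
  then p8 is forced to False.
The remaining clauses are satisfied by p4 = False, p5 = True, p6 = True, p7 = True, p9 = True.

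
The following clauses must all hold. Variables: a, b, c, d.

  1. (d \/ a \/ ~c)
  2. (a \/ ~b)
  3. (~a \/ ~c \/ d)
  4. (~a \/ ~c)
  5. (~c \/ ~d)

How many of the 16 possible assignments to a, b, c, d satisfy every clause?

6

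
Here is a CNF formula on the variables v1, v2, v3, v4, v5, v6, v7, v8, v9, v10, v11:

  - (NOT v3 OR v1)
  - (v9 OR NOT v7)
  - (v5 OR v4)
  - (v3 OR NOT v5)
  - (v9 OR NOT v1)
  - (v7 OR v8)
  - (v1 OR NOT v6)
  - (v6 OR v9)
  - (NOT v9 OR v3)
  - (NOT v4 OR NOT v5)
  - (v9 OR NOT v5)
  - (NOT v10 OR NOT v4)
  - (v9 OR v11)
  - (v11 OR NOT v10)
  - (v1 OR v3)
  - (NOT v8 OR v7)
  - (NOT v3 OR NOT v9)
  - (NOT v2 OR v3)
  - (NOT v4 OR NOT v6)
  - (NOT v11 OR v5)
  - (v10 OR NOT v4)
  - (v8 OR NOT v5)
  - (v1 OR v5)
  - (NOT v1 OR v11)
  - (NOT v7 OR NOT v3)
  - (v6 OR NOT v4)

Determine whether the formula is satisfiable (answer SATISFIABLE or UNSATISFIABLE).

UNSATISFIABLE

v3 = True:
  propagation gives v1=True, v9=True; an empty clause results — contradiction.
v3 = False:
  propagation gives v5=False, v4=True, v9=False, v7=False; an empty clause results — contradiction.
Every branch closes, so no satisfying assignment exists.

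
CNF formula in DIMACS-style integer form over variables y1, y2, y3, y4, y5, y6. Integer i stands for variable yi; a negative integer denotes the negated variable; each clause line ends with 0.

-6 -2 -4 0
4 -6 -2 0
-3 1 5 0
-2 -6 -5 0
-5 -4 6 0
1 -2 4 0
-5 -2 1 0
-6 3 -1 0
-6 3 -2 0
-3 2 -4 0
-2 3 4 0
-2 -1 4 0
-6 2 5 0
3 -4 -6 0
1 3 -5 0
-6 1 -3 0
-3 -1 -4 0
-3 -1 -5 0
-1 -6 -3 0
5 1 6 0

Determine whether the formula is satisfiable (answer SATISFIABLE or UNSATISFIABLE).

Branch on y1: take y1 = True.
Set y2 = False and propagate.
Set y3 = True and propagate.
  then y4 is forced to False.
  then y5 is forced to False.
  then y6 is forced to False.
So y1=True, y2=False, y3=True, y4=False, y5=False, y6=False is a satisfying assignment.

SATISFIABLE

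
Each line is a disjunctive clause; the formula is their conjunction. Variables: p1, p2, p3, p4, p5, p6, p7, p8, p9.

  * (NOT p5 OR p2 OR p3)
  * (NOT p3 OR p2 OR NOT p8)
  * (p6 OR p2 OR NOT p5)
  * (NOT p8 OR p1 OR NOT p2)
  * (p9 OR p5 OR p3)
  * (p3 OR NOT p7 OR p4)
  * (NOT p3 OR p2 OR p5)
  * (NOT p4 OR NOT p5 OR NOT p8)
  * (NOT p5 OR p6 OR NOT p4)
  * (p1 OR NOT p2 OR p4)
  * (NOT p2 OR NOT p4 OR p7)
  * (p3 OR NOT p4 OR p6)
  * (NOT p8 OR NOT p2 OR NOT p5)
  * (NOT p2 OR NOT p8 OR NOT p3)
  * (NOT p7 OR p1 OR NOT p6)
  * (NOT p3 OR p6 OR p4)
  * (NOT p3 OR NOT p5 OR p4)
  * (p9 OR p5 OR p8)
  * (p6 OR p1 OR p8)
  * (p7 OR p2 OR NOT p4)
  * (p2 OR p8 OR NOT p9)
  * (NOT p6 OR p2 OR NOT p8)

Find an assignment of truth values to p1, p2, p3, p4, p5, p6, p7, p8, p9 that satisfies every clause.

p1 occurs only positively in the remaining clauses — set p1 = True.
Try p2 = True.
For the remaining variables, p3 = True, p4 = False, p5 = False, p6 = True, p7 = True, p8 = False, p9 = True works.
Check each clause:
  1. (p3 OR p2 OR NOT p5) — p3 is true.
  2. (p2 OR NOT p3 OR NOT p8) — NOT p8 is true.
  3. (p6 OR p2 OR NOT p5) — p2 is true.
  4. (NOT p8 OR NOT p2 OR p1) — NOT p8 is true.
  5. (p9 OR p5 OR p3) — p9 is true.
  6. (NOT p7 OR p3 OR p4) — p3 is true.
  7. (NOT p3 OR p5 OR p2) — p2 is true.
  8. (NOT p5 OR NOT p4 OR NOT p8) — NOT p8 is true.
  9. (NOT p4 OR NOT p5 OR p6) — NOT p5 is true.
  10. (p4 OR NOT p2 OR p1) — p1 is true.
  11. (p7 OR NOT p4 OR NOT p2) — NOT p4 is true.
  12. (p6 OR p3 OR NOT p4) — p3 is true.
  13. (NOT p8 OR NOT p2 OR NOT p5) — NOT p8 is true.
  14. (NOT p8 OR NOT p3 OR NOT p2) — NOT p8 is true.
  15. (NOT p7 OR p1 OR NOT p6) — p1 is true.
  16. (p6 OR NOT p3 OR p4) — p6 is true.
  17. (p4 OR NOT p3 OR NOT p5) — NOT p5 is true.
  18. (p5 OR p9 OR p8) — p9 is true.
  19. (p6 OR p8 OR p1) — p1 is true.
  20. (p2 OR p7 OR NOT p4) — p2 is true.
  21. (NOT p9 OR p2 OR p8) — p2 is true.
  22. (NOT p8 OR p2 OR NOT p6) — NOT p8 is true.

p1=T, p2=T, p3=T, p4=F, p5=F, p6=T, p7=T, p8=F, p9=T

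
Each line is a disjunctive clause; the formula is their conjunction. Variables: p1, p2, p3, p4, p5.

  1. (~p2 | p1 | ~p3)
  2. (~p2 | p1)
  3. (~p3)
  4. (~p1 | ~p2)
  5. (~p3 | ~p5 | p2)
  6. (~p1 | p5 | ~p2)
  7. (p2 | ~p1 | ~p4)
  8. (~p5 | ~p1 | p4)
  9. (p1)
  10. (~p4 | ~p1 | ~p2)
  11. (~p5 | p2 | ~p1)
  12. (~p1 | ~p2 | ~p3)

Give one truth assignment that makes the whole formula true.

p1=T  p2=F  p3=F  p4=F  p5=F

(~p3) is a unit clause, so p3 = False.
Unit propagation: (p1) forces p1 = True.
(~p2) is a unit clause, so p2 = False.
(~p4) is a unit clause, so p4 = False.
(~p5) is a unit clause, so p5 = False.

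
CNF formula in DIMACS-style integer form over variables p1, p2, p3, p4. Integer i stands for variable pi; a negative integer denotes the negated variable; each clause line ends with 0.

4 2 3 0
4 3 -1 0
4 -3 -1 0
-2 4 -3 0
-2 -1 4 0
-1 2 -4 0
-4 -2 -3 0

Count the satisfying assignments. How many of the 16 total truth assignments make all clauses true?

Satisfying assignments:
  p1=0 p2=0 p3=0 p4=1
  p1=0 p2=0 p3=1 p4=0
  p1=0 p2=0 p3=1 p4=1
  p1=0 p2=1 p3=0 p4=0
  p1=0 p2=1 p3=0 p4=1
  p1=1 p2=1 p3=0 p4=1
That's 6 in total.

6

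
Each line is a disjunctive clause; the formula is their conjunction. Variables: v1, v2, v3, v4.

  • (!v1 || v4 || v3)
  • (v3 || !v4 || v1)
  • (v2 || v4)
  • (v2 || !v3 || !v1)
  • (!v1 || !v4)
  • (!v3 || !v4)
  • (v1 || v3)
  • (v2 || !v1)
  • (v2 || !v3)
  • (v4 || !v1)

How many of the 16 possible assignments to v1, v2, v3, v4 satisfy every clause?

Satisfying assignments:
  v1=0 v2=1 v3=1 v4=0
Count: 1.

1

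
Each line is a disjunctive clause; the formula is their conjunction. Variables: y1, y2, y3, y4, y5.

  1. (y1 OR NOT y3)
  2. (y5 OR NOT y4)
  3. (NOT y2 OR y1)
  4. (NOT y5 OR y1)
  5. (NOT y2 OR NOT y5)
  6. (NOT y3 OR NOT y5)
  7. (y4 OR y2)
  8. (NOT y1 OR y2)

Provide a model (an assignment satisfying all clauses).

y1=True  y2=True  y3=False  y4=False  y5=False

Check each clause:
  1. (NOT y3 OR y1) — y1 is true.
  2. (NOT y4 OR y5) — NOT y4 is true.
  3. (NOT y2 OR y1) — y1 is true.
  4. (NOT y5 OR y1) — y1 is true.
  5. (NOT y2 OR NOT y5) — NOT y5 is true.
  6. (NOT y5 OR NOT y3) — NOT y5 is true.
  7. (y4 OR y2) — y2 is true.
  8. (NOT y1 OR y2) — y2 is true.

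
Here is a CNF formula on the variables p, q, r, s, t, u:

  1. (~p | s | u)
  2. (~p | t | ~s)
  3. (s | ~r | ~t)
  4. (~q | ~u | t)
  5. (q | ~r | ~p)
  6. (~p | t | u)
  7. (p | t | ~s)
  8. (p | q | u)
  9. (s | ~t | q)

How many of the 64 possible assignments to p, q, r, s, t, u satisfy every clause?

20

Case analysis on p and t:
  p=1, t=1: 7 of the 16 assignments to (q,r,s,u) work.
  p=1, t=0: remaining (q,r,s,u) ∈ {(0,0,0,1)} — 1.
  p=0, t=1: 8 of the 16 assignments to (q,r,s,u) work.
  p=0, t=0: remaining (q,r,s,u) ∈ {(0,0,0,1); (0,1,0,1); (1,0,0,0); (1,1,0,0)} — 4.
Total: 7 + 1 + 8 + 4 = 20.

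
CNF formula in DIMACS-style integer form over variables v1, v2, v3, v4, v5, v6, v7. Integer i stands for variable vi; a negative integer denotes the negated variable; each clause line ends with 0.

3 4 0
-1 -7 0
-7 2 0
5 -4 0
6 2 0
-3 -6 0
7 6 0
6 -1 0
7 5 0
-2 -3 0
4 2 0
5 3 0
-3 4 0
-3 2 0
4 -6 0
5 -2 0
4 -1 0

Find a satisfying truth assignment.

Pure literal: v5 appears only positively; assign v5 = True.
Set v1 = True and propagate.
  then v7 is forced to False.
  then v6 is forced to True.
  then v3 is forced to False.
  then v4 is forced to True.
v2 is now unconstrained; take v2 = False.

v1=T  v2=F  v3=F  v4=T  v5=T  v6=T  v7=F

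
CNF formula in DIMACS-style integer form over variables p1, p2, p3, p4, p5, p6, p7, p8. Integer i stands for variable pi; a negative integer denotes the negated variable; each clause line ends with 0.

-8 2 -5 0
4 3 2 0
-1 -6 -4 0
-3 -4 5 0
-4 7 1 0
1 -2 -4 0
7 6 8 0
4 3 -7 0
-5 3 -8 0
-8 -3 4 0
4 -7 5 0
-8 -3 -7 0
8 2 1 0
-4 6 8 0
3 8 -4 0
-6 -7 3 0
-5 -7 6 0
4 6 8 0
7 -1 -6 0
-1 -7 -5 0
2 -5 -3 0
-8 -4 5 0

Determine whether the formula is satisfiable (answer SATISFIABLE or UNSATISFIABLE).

SATISFIABLE

Try p1 = False.
Set p2 = True and propagate.
  then p4 is forced to False.
Try p3 = False.
  then p7 is forced to False.
The remaining clauses are satisfied by p5 = False, p6 = False, p8 = True.
Every clause has at least one true literal under this assignment.
So p1=F, p2=T, p3=F, p4=F, p5=F, p6=F, p7=F, p8=T is a satisfying assignment.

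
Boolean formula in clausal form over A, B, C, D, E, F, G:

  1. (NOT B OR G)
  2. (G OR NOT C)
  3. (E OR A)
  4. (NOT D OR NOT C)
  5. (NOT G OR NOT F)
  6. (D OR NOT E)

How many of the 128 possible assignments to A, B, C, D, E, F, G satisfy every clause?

Case analysis on G and C:
  G=T, C=T: remaining (A,B,D,E,F) ∈ {(T,F,F,F,F); (T,T,F,F,F)} — 2.
  G=T, C=F: B free; 4 ways for (A,D,E,F) × 2^1 = 8.
  G=F, C=T: a clause becomes empty — 0.
  G=F, C=F: F free; 4 ways for (A,B,D,E) × 2^1 = 8.
Total: 2 + 8 + 0 + 8 = 18.

18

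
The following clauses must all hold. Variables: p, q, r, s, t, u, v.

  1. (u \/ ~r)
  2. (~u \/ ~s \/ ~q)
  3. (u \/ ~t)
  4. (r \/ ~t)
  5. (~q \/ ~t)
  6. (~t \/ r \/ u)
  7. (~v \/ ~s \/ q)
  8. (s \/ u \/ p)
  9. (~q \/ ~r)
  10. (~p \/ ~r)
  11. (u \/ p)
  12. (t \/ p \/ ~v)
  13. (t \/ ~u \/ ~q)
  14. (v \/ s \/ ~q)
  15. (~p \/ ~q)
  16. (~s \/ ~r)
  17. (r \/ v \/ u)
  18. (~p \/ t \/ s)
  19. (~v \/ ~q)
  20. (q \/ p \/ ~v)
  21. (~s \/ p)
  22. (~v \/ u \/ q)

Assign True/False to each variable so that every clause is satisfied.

p=False, q=False, r=False, s=False, t=False, u=True, v=False

Branch on p: take p = False.
  then u is forced to True.
  then s is forced to False.
Try q = False.
  then v is forced to False.
Branch on r: take r = False.
  then t is forced to False.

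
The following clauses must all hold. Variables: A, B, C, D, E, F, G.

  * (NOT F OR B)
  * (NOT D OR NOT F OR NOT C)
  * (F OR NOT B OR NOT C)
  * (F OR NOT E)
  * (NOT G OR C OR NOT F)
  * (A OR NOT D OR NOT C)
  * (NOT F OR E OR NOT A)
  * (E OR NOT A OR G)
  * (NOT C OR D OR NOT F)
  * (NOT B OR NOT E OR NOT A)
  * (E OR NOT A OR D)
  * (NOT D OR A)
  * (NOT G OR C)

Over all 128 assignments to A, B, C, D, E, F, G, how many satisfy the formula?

7

Satisfying assignments:
  A=0 B=0 C=0 D=0 E=0 F=0 G=0
  A=0 B=0 C=1 D=0 E=0 F=0 G=0
  A=0 B=0 C=1 D=0 E=0 F=0 G=1
  A=0 B=1 C=0 D=0 E=0 F=0 G=0
  A=0 B=1 C=0 D=0 E=0 F=1 G=0
  A=0 B=1 C=0 D=0 E=1 F=1 G=0
  A=1 B=0 C=1 D=1 E=0 F=0 G=1
Count: 7.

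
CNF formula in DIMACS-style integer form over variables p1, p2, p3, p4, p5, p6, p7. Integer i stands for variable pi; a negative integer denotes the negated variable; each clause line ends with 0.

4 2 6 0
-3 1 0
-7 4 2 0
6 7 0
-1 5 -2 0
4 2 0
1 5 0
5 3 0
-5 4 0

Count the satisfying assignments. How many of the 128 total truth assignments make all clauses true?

21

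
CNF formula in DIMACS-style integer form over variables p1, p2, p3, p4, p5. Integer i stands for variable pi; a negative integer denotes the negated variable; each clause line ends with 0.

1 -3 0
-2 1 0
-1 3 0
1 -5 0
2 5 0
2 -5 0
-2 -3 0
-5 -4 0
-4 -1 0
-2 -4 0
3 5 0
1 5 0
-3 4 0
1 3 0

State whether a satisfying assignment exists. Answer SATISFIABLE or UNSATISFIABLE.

p1 = True:
  propagation gives p3=True, p2=False, p5=True; an empty clause results — contradiction.
p1 = False:
  propagation gives p3=False; an empty clause results — contradiction.
Every branch closes, so no satisfying assignment exists.

UNSATISFIABLE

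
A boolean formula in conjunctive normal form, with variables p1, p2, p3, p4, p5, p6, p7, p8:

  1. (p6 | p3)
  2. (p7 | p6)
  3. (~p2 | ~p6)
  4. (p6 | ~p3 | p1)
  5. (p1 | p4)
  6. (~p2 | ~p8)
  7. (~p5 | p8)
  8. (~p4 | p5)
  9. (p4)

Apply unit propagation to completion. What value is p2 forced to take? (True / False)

False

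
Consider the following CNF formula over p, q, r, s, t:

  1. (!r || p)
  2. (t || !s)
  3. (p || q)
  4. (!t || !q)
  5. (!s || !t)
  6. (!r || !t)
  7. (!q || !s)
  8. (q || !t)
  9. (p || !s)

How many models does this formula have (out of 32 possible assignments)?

5

Satisfying assignments:
  p=F q=T r=F s=F t=F
  p=T q=F r=F s=F t=F
  p=T q=F r=T s=F t=F
  p=T q=T r=F s=F t=F
  p=T q=T r=T s=F t=F
That's 5 in total.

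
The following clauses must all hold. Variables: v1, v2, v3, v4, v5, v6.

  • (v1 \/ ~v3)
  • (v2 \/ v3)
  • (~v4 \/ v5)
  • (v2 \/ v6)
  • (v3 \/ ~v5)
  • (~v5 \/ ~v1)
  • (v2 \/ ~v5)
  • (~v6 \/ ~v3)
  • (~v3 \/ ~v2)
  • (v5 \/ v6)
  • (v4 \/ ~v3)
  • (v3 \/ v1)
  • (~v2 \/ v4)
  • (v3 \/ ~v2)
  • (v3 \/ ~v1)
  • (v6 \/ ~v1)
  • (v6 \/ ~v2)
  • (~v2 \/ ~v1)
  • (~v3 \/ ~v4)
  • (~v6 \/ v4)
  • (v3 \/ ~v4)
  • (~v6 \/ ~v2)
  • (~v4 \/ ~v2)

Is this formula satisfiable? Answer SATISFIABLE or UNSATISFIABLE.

UNSATISFIABLE

v3 = True:
  propagation gives v1=True, v5=False, v4=False; an empty clause results — contradiction.
v3 = False:
  propagation gives v2=True; an empty clause results — contradiction.
Every branch closes, so no satisfying assignment exists.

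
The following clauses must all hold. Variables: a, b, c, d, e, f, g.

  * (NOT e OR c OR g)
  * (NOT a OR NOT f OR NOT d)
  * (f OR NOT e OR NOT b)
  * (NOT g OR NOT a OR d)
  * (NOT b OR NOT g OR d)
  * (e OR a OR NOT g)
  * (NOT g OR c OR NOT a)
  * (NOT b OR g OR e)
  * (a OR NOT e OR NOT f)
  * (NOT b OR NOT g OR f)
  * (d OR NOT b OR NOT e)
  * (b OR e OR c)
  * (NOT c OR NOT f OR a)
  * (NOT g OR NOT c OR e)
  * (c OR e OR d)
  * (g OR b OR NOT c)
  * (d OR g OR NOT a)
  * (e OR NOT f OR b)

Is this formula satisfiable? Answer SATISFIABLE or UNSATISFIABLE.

Set a = False and propagate.
For the remaining variables, b = False, c = False, d = True, e = True, f = False, g = True works.
So a = 0  b = 0  c = 0  d = 1  e = 1  f = 0  g = 1 is a satisfying assignment.

SATISFIABLE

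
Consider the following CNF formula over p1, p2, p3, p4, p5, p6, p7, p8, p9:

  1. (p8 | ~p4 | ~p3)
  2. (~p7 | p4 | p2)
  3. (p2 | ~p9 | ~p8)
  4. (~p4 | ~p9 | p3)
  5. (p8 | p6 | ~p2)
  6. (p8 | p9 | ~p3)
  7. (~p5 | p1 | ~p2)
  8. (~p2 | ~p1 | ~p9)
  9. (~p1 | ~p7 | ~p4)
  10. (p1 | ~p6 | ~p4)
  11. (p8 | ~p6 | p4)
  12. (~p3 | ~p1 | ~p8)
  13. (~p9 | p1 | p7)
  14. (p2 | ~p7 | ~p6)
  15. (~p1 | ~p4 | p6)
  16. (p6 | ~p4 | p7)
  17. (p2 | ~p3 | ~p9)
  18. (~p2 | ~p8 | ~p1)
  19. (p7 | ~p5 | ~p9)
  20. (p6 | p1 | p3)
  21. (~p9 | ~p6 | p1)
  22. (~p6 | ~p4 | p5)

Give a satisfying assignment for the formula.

p1=False, p2=False, p3=True, p4=True, p5=True, p6=False, p7=True, p8=True, p9=False

Check each clause:
  1. (~p3 | ~p4 | p8) — p8 is true.
  2. (~p7 | p2 | p4) — p4 is true.
  3. (~p9 | ~p8 | p2) — ~p9 is true.
  4. (p3 | ~p4 | ~p9) — p3 is true.
  5. (p6 | ~p2 | p8) — p8 is true.
  6. (p8 | p9 | ~p3) — p8 is true.
  7. (~p5 | ~p2 | p1) — ~p2 is true.
  8. (~p9 | ~p1 | ~p2) — ~p9 is true.
  9. (~p7 | ~p1 | ~p4) — ~p1 is true.
  10. (p1 | ~p6 | ~p4) — ~p6 is true.
  11. (p4 | p8 | ~p6) — p8 is true.
  12. (~p8 | ~p1 | ~p3) — ~p1 is true.
  13. (~p9 | p1 | p7) — ~p9 is true.
  14. (~p6 | ~p7 | p2) — ~p6 is true.
  15. (p6 | ~p1 | ~p4) — ~p1 is true.
  16. (p6 | p7 | ~p4) — p7 is true.
  17. (p2 | ~p3 | ~p9) — ~p9 is true.
  18. (~p2 | ~p1 | ~p8) — ~p2 is true.
  19. (~p5 | p7 | ~p9) — ~p9 is true.
  20. (p1 | p3 | p6) — p3 is true.
  21. (~p9 | p1 | ~p6) — ~p6 is true.
  22. (~p6 | p5 | ~p4) — ~p6 is true.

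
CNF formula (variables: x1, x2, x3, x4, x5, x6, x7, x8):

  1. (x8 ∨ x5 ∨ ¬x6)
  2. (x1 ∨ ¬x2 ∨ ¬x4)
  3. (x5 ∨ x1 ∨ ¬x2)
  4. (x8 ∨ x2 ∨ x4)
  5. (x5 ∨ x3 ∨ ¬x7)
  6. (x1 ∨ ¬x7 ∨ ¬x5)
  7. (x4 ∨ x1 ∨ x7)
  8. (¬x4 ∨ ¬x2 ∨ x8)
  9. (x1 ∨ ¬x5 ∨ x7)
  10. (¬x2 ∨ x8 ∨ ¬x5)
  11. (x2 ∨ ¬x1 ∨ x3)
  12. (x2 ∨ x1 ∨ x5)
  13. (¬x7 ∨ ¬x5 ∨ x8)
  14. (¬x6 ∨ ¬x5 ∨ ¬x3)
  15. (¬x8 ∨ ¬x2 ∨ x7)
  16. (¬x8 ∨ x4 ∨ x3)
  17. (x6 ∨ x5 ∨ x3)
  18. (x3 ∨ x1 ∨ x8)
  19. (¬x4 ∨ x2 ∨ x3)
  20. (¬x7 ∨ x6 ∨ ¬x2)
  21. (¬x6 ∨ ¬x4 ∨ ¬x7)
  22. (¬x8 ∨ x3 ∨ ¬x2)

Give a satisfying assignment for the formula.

x1=True, x2=False, x3=True, x4=False, x5=True, x6=False, x7=True, x8=True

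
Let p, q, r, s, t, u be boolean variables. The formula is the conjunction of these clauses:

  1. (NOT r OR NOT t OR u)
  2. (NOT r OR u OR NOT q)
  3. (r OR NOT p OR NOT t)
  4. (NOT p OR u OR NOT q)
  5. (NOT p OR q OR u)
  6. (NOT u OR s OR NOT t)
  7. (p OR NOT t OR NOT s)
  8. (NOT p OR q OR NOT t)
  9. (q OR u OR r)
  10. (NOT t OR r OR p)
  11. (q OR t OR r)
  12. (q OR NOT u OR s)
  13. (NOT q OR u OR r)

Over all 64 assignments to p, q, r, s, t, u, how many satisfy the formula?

Case analysis on q and u:
  q=1, u=1: 9 of the 16 assignments to (p,r,s,t) work.
  q=1, u=0: a clause becomes empty — 0.
  q=0, u=1: remaining (p,r,s,t) ∈ {(0,1,1,0); (1,1,1,0)} — 2.
  q=0, u=0: remaining (p,r,s,t) ∈ {(0,1,0,0); (0,1,1,0)} — 2.
Total: 9 + 0 + 2 + 2 = 13.

13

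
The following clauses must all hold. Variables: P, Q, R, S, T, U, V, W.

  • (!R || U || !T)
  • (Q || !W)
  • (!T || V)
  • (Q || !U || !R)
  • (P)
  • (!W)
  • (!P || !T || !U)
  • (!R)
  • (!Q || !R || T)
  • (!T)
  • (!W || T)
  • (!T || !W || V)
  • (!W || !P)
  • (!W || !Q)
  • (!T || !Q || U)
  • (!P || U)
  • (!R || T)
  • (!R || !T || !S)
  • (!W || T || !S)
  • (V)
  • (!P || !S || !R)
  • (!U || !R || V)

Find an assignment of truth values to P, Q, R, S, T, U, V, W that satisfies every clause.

P=1  Q=0  R=0  S=0  T=0  U=1  V=1  W=0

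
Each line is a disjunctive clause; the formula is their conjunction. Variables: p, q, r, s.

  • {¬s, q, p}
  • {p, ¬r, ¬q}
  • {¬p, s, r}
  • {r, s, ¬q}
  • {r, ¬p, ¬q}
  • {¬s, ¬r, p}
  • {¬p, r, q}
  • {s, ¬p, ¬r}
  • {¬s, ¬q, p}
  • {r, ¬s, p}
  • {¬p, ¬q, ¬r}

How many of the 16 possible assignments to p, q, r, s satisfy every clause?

3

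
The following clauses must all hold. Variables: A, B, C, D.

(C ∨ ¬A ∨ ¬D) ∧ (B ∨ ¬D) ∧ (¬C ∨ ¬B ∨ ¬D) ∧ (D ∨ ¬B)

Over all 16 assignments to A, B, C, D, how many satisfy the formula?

5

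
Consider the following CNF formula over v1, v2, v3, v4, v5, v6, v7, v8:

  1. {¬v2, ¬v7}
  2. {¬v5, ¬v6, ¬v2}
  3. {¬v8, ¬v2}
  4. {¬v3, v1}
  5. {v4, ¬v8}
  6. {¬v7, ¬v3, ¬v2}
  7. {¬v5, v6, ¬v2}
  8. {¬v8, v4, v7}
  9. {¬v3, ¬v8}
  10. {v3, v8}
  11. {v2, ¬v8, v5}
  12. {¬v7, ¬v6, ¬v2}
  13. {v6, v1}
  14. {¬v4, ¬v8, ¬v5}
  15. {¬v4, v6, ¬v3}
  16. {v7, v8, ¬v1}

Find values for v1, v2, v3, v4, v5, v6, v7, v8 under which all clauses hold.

v1 = T, v2 = F, v3 = T, v4 = F, v5 = T, v6 = F, v7 = T, v8 = F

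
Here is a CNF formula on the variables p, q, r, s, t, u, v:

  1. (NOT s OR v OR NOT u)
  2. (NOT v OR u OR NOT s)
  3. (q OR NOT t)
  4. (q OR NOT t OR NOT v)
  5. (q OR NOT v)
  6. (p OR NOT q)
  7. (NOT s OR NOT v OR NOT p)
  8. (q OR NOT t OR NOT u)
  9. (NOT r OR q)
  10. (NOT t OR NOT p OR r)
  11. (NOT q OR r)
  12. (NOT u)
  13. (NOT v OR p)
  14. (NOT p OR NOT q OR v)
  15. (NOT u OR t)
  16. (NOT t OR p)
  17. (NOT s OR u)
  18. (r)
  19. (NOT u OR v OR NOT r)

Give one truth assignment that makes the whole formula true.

p=True, q=True, r=True, s=False, t=True, u=False, v=True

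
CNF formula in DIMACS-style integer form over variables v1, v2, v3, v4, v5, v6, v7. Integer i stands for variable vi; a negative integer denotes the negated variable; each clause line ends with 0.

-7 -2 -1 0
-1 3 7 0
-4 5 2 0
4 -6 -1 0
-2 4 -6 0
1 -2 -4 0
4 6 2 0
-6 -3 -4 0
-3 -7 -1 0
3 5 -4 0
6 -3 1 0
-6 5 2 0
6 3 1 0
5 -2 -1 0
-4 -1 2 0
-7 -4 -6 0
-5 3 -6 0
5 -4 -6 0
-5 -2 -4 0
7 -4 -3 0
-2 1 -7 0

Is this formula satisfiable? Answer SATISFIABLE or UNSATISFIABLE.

SATISFIABLE

Set v1 = True and propagate.
Set v2 = True and propagate.
  then v7 is forced to False.
  then v3 is forced to True.
  then v5 is forced to True.
  then v4 is forced to False.
  then v6 is forced to False.
So v1 = T, v2 = T, v3 = T, v4 = F, v5 = T, v6 = F, v7 = F is a satisfying assignment.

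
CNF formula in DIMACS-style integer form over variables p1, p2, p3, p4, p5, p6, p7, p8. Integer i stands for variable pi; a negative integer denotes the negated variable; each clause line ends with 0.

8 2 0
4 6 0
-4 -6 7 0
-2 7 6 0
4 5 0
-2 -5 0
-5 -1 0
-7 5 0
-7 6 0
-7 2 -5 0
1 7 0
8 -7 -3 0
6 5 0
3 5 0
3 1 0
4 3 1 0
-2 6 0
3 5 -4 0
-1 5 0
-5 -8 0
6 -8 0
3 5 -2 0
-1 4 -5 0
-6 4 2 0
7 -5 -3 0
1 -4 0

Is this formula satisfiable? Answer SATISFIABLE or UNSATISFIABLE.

UNSATISFIABLE

p5 = True:
  propagation gives p2=False, p8=True; an empty clause results — contradiction.
p5 = False:
  propagation gives p4=True, p7=False, p6=False; an empty clause results — contradiction.
Every branch closes, so no satisfying assignment exists.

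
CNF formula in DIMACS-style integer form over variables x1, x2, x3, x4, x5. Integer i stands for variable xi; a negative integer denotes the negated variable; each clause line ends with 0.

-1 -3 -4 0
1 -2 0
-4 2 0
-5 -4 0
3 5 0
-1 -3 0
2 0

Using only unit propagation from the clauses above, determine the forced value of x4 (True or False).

False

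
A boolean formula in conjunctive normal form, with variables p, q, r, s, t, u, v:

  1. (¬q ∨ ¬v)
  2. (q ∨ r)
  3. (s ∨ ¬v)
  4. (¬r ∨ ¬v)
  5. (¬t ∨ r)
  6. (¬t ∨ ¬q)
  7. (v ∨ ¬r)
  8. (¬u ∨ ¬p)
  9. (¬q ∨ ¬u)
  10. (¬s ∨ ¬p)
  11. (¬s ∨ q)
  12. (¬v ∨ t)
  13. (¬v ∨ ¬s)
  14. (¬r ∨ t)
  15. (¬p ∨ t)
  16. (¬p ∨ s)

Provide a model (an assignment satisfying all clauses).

p occurs only negated in the remaining clauses — set p = False.
u occurs only negated in the remaining clauses — set u = False.
Branch on q: take q = True.
  then v is forced to False.
  then t is forced to False.
  then r is forced to False.
s is now unconstrained; take s = True.
Every clause has at least one true literal under this assignment.

p=False, q=True, r=False, s=True, t=False, u=False, v=False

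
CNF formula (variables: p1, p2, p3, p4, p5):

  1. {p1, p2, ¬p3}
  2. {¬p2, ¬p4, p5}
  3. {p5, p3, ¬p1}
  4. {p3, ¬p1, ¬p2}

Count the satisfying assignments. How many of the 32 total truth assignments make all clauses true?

19

Split on p1, then p2.
  p1=1, p2=1: remaining (p3,p4,p5) ∈ {(1,0,0); (1,0,1); (1,1,1)} — 3.
  p1=1, p2=0: p4 free; 3 ways for (p3,p5) × 2^1 = 6.
  p1=0, p2=1: p3 free; 3 ways for (p4,p5) × 2^1 = 6.
  p1=0, p2=0: remaining (p3,p4,p5) ∈ {(0,0,0); (0,0,1); (0,1,0); (0,1,1)} — 4.
Total: 3 + 6 + 6 + 4 = 19.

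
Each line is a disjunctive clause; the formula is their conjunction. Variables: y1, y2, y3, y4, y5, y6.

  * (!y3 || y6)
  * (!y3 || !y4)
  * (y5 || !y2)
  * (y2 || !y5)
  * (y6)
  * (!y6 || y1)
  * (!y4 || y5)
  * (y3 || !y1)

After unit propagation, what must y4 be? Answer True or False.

Unit clause (y6) sets y6 = True.
From (!y6 || y1) and y6 = True: y1 = True.
In (y3 || !y1), !y1 is now false; y3 must hold, so y3 = True.
In (!y3 || !y4), !y3 is now false; !y4 must hold, so y4 = False.

False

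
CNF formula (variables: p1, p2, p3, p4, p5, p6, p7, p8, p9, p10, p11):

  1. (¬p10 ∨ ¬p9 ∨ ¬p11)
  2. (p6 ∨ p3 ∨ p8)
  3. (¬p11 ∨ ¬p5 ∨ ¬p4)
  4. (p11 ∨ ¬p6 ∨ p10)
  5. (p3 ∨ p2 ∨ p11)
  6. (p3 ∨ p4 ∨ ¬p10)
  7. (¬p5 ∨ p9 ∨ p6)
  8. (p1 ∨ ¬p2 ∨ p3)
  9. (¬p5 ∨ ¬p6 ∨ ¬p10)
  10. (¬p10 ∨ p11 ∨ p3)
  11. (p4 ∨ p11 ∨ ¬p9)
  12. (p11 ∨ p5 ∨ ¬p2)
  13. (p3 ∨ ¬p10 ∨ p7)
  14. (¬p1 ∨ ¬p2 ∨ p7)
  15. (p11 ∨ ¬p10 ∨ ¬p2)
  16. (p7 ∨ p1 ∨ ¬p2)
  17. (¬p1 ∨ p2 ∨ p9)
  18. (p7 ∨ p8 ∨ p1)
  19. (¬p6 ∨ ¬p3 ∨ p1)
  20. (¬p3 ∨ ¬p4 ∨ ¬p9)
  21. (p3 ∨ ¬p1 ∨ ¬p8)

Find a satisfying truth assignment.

p1=1  p2=0  p3=1  p4=0  p5=1  p6=0  p7=1  p8=1  p9=1  p10=0  p11=1

Check each clause:
  1. (¬p11 ∨ ¬p10 ∨ ¬p9) — ¬p10 is true.
  2. (p8 ∨ p6 ∨ p3) — p8 is true.
  3. (¬p5 ∨ ¬p4 ∨ ¬p11) — ¬p4 is true.
  4. (p10 ∨ p11 ∨ ¬p6) — ¬p6 is true.
  5. (p11 ∨ p2 ∨ p3) — p3 is true.
  6. (¬p10 ∨ p4 ∨ p3) — p3 is true.
  7. (p9 ∨ ¬p5 ∨ p6) — p9 is true.
  8. (p1 ∨ p3 ∨ ¬p2) — p1 is true.
  9. (¬p10 ∨ ¬p6 ∨ ¬p5) — ¬p6 is true.
  10. (¬p10 ∨ p11 ∨ p3) — p3 is true.
  11. (¬p9 ∨ p11 ∨ p4) — p11 is true.
  12. (¬p2 ∨ p11 ∨ p5) — p11 is true.
  13. (p7 ∨ p3 ∨ ¬p10) — p3 is true.
  14. (p7 ∨ ¬p2 ∨ ¬p1) — ¬p2 is true.
  15. (¬p10 ∨ ¬p2 ∨ p11) — p11 is true.
  16. (¬p2 ∨ p1 ∨ p7) — p1 is true.
  17. (p2 ∨ ¬p1 ∨ p9) — p9 is true.
  18. (p1 ∨ p7 ∨ p8) — p8 is true.
  19. (¬p3 ∨ p1 ∨ ¬p6) — p1 is true.
  20. (¬p4 ∨ ¬p3 ∨ ¬p9) — ¬p4 is true.
  21. (¬p8 ∨ ¬p1 ∨ p3) — p3 is true.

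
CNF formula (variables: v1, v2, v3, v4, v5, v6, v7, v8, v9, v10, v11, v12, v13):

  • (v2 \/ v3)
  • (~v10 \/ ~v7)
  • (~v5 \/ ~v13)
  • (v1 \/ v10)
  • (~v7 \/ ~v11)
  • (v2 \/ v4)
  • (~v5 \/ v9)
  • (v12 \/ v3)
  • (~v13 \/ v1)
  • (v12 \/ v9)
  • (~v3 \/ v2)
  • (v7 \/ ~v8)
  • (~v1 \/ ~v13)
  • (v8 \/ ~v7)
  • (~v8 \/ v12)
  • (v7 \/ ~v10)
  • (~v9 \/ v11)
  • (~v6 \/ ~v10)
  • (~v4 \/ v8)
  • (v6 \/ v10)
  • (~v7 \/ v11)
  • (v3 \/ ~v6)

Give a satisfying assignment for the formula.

v1 = T, v2 = T, v3 = T, v4 = F, v5 = T, v6 = T, v7 = F, v8 = F, v9 = T, v10 = F, v11 = T, v12 = F, v13 = F

Pure literal: v2 appears only positively; assign v2 = True.
Pure literal: v13 appears only negated; assign v13 = False.
Set v1 = True and propagate.
The remaining clauses are satisfied by v3 = True, v4 = False, v5 = True, v6 = True, v7 = False, v8 = False, v9 = True, v10 = False, v11 = True, v12 = False.
Every clause has at least one true literal under this assignment.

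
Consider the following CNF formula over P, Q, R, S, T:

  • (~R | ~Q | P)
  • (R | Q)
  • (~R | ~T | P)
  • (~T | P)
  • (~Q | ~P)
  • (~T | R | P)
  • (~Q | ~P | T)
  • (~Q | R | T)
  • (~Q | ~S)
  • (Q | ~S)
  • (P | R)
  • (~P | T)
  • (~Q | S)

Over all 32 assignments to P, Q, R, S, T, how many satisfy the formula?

The models are:
  P=0 Q=0 R=1 S=0 T=0
  P=1 Q=0 R=1 S=0 T=1
Count: 2.

2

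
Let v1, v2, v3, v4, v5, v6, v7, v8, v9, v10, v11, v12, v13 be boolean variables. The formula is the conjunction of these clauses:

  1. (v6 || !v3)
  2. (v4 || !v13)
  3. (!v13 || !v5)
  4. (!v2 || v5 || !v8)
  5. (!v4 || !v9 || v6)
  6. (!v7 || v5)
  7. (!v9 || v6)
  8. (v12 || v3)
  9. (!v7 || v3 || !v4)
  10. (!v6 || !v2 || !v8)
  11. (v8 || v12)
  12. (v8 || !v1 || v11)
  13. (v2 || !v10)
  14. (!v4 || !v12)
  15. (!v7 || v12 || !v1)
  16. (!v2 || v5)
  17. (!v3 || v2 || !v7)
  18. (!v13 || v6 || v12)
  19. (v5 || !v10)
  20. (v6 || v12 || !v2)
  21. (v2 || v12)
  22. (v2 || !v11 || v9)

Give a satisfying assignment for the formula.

Pure literal: v7 appears only negated; assign v7 = False.
v13 occurs only negated in the remaining clauses — set v13 = False.
Branch on v1: take v1 = True.
The remaining clauses are satisfied by v2 = True, v3 = True, v4 = False, v5 = True, v6 = True, v8 = False, v9 = False, v10 = True, v11 = True, v12 = True.

v1=1, v2=1, v3=1, v4=0, v5=1, v6=1, v7=0, v8=0, v9=0, v10=1, v11=1, v12=1, v13=0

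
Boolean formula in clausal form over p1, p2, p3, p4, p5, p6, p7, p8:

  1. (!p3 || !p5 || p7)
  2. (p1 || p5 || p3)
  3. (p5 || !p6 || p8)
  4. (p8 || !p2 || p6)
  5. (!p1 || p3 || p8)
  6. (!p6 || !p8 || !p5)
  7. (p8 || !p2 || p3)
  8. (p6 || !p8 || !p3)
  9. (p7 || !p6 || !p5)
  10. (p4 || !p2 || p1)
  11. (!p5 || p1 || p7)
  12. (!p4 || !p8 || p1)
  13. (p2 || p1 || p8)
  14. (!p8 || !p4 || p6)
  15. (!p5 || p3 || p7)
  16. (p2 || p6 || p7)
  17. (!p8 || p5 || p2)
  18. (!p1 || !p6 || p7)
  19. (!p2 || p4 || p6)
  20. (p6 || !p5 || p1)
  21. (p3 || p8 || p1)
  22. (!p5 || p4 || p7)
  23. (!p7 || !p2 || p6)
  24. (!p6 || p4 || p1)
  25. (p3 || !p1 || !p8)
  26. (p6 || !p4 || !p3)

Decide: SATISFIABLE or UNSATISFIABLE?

Branch on p1: take p1 = True.
For the remaining variables, p2 = False, p3 = True, p4 = False, p5 = False, p6 = False, p7 = True, p8 = False works.
Every clause has at least one true literal under this assignment.
So p1=True, p2=False, p3=True, p4=False, p5=False, p6=False, p7=True, p8=False is a satisfying assignment.

SATISFIABLE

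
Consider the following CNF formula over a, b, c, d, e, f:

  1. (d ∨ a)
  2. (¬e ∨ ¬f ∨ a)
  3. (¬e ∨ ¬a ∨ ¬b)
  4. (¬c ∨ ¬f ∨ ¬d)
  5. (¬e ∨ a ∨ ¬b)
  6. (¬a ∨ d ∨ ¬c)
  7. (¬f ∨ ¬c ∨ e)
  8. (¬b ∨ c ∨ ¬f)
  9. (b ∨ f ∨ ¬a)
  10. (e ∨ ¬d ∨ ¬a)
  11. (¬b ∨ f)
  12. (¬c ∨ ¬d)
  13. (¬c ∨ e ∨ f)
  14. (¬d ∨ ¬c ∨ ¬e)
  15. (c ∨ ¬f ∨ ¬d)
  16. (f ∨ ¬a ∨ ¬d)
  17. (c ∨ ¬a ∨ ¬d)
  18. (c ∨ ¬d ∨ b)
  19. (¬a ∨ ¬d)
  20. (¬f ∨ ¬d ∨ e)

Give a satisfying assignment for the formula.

a=T  b=F  c=F  d=F  e=T  f=T

Check each clause:
  1. (a ∨ d) — a is true.
  2. (¬e ∨ ¬f ∨ a) — a is true.
  3. (¬b ∨ ¬a ∨ ¬e) — ¬b is true.
  4. (¬d ∨ ¬f ∨ ¬c) — ¬d is true.
  5. (¬e ∨ ¬b ∨ a) — a is true.
  6. (¬a ∨ d ∨ ¬c) — ¬c is true.
  7. (¬f ∨ ¬c ∨ e) — ¬c is true.
  8. (c ∨ ¬b ∨ ¬f) — ¬b is true.
  9. (f ∨ ¬a ∨ b) — f is true.
  10. (¬a ∨ e ∨ ¬d) — ¬d is true.
  11. (f ∨ ¬b) — f is true.
  12. (¬c ∨ ¬d) — ¬d is true.
  13. (f ∨ ¬c ∨ e) — e is true.
  14. (¬e ∨ ¬d ∨ ¬c) — ¬d is true.
  15. (¬d ∨ c ∨ ¬f) — ¬d is true.
  16. (¬d ∨ ¬a ∨ f) — ¬d is true.
  17. (¬d ∨ ¬a ∨ c) — ¬d is true.
  18. (¬d ∨ c ∨ b) — ¬d is true.
  19. (¬d ∨ ¬a) — ¬d is true.
  20. (e ∨ ¬d ∨ ¬f) — ¬d is true.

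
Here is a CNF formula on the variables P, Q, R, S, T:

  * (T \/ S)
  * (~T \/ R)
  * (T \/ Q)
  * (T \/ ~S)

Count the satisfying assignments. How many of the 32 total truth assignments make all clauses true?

8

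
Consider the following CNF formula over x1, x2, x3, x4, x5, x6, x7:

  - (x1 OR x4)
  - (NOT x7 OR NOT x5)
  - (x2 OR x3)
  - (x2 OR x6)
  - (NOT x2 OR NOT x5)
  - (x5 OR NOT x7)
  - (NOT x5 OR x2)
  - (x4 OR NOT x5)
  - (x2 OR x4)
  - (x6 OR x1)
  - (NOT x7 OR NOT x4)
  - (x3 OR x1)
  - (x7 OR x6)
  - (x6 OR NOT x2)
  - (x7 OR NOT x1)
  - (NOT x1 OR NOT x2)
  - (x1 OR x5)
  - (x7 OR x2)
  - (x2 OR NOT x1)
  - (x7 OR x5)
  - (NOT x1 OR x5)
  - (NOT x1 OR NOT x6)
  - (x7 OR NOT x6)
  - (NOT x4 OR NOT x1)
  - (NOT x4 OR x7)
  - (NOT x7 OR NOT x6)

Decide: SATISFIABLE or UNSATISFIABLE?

x1 = True:
  propagation gives x7=True, x5=False; an empty clause results — contradiction.
x1 = False:
  propagation gives x4=True, x6=True, x7=False; an empty clause results — contradiction.
Every branch closes, so no satisfying assignment exists.

UNSATISFIABLE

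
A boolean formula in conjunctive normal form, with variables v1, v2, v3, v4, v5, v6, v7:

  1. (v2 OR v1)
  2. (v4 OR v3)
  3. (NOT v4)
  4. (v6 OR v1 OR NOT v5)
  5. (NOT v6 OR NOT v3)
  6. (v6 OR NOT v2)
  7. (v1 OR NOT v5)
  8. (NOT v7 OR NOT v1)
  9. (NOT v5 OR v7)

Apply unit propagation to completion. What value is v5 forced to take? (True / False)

False

(NOT v4) stands alone — v4 = False.
(v3 OR v4): since v4 = False, the clause reduces to (v3). v3 = True.
(NOT v3 OR NOT v6): since v3 = True, the clause reduces to (NOT v6). v6 = False.
(v6 OR NOT v2) with v6 = False leaves only NOT v2, so v2 = False.
In (v1 OR v2), v2 is now false; v1 must hold, so v1 = True.
(NOT v1 OR NOT v7): since v1 = True, the clause reduces to (NOT v7). v7 = False.
In (v7 OR NOT v5), v7 is now false; NOT v5 must hold, so v5 = False.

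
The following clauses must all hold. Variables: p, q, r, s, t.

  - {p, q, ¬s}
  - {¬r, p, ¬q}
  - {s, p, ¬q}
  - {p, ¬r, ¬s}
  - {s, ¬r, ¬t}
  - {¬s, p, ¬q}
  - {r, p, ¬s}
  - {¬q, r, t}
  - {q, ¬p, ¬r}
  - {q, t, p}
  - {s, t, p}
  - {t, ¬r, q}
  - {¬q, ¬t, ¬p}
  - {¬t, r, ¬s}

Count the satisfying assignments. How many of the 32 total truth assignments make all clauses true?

Satisfying assignments:
  p=0 q=0 r=0 s=0 t=1
  p=1 q=0 r=0 s=0 t=0
  p=1 q=0 r=0 s=0 t=1
  p=1 q=0 r=0 s=1 t=0
  p=1 q=1 r=1 s=0 t=0
  p=1 q=1 r=1 s=1 t=0
That's 6 in total.

6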